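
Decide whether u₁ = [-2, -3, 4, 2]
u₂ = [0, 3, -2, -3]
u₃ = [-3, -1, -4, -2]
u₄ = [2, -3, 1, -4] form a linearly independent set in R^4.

linearly independent

The matrix [u₁|u₂|u₃|u₄] has determinant -377.
A nonzero determinant means the columns are linearly independent.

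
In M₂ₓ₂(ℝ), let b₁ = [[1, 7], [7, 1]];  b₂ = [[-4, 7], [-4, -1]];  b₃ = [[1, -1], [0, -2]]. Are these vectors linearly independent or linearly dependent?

linearly independent

Take coordinates with respect to the standard basis {E₁₁, E₁₂, E₂₁, E₂₂}.
Row-reduce the matrix whose columns are b₁, b₂, b₃.
The reduction yields 3 nonzero rows, so the rank is 3.
Since rank = 3 (the number of vectors), the set is linearly independent.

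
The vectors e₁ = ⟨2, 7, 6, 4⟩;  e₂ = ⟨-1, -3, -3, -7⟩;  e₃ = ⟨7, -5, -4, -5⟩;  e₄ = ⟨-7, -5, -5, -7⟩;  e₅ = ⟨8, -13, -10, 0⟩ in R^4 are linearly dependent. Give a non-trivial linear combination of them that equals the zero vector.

e₁ + 3e₂ - 2e₃ - e₄ + e₅ = 0

Solve the homogeneous system with e₁, e₂, e₃, e₄, e₅ as columns by row-reducing the coefficient matrix.
The free variable yields coefficients (1, 3, -2, -1, 1) (any nonzero multiple also works).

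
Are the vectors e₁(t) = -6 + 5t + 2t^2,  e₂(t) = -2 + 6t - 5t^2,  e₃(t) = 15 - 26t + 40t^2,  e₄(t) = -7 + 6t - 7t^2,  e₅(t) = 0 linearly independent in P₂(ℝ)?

Write each element as a coordinate vector in ℝ³ using {1, t, t^2}.
There are 5 vectors in a 3-dimensional space, so they cannot be linearly independent.

linearly dependent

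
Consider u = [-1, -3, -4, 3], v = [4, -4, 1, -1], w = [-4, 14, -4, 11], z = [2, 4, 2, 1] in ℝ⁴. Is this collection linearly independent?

The matrix [u|v|w|z] has determinant 0.
A zero determinant means the columns are linearly dependent.
Indeed 2u - 2v - w + 3z = 0.

linearly dependent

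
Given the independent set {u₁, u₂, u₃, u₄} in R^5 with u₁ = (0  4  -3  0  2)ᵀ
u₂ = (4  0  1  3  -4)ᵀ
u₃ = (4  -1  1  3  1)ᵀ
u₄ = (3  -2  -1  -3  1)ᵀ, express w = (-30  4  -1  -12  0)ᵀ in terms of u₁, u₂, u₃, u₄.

Write w = c₁u₁ + … + c₄u₄ and equate components.
Row-reducing the augmented matrix gives the unique coefficients (c₁, …, c₄) = (-1, -2, -4, -2).

w = -u₁ - 2u₂ - 4u₃ - 2u₄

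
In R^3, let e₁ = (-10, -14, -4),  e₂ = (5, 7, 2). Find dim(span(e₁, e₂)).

Row-reduce the 2×3 matrix with these as rows.
Exactly 1 pivot survives; hence the rank is 1.

1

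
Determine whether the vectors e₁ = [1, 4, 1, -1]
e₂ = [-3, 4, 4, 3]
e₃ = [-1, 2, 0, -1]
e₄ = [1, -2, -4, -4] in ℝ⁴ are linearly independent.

Row-reduce the matrix whose columns are e₁, e₂, e₃, e₄.
The reduction yields 4 nonzero rows, so the rank is 4.
Since rank = 4 (the number of vectors), the set is linearly independent.

linearly independent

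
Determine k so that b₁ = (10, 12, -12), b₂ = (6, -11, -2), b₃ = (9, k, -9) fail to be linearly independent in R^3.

The set is linearly dependent precisely when det[b₁; b₂; b₃] = 0.
Expanding, det = 234 - 52*k.
Solving 234 - 52*k = 0 yields k = 9/2.

k = 9/2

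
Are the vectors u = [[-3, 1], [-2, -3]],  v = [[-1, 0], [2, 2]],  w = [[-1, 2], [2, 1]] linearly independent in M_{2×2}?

linearly independent

Write each element as a coordinate vector in ℝ⁴ using {E₁₁, E₁₂, E₂₁, E₂₂}.
Place the vectors as rows of a 3×4 matrix and reduce to echelon form.
The reduction yields 3 nonzero rows, so the rank is 3.
Since rank = 3 (the number of vectors), the set is linearly independent.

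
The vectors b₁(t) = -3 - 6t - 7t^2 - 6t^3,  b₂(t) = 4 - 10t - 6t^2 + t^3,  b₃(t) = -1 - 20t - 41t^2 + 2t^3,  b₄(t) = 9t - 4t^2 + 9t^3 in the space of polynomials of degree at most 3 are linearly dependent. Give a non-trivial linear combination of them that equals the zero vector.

Write each element as a vector in ℝ⁴ using {1, t, …, t^3}.
Solve the homogeneous system with b₁, b₂, b₃, b₄ as columns by row-reducing the coefficient matrix.
One solution (up to scaling) is (3, 2, -1, 2).

3b₁ + 2b₂ - b₃ + 2b₄ = 0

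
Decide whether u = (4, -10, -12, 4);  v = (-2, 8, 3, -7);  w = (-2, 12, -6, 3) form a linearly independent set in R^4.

Place the vectors as rows of a 3×4 matrix and reduce to echelon form.
The reduction yields 3 nonzero rows, so the rank is 3.
Since rank = 3 (the number of vectors), the set is linearly independent.

linearly independent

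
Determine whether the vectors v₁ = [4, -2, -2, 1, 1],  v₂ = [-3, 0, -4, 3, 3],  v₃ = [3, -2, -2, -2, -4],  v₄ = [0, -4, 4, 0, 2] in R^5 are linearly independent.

linearly independent

Row-reduce the matrix whose columns are v₁, v₂, v₃, v₄.
The reduction yields 4 nonzero rows, so the rank is 4.
Since rank = 4 (the number of vectors), the set is linearly independent.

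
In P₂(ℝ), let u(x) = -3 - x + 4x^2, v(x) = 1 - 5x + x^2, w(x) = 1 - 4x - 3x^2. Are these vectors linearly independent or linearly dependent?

Take coordinates with respect to the standard basis {1, x, x^2}.
Place the vectors as rows of a 3×3 matrix and reduce to echelon form.
The reduction yields 3 nonzero rows, so the rank is 3.
Since rank = 3 (the number of vectors), the set is linearly independent.

linearly independent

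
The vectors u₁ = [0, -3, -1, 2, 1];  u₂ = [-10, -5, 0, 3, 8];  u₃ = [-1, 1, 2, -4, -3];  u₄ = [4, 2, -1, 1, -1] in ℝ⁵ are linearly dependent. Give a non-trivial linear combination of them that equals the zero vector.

Row-reduce the matrix with u₁, u₂, u₃, u₄ as columns; the null space gives the coefficients.
A generator of the null space is (1, 1, 2, 3).

u₁ + u₂ + 2u₃ + 3u₄ = 0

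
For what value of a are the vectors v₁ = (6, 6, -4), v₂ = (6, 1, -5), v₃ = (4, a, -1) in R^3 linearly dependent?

a = 37/3

The set is linearly dependent precisely when det[v₁; v₂; v₃] = 0.
The determinant works out to 6*a - 74.
Solving 6*a - 74 = 0 yields a = 37/3.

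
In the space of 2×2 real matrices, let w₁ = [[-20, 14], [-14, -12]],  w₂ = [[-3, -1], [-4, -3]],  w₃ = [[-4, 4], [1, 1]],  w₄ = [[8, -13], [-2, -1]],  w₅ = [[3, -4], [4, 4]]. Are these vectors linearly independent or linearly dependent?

Take coordinates with respect to the standard basis {E₁₁, E₁₂, E₂₁, E₂₂}.
There are 5 vectors in a 4-dimensional space, so they cannot be linearly independent.

linearly dependent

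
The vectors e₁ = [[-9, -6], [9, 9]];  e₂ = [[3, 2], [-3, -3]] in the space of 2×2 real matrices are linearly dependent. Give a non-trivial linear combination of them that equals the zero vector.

Take coordinates with respect to {E₁₁, E₁₂, E₂₁, E₂₂}.
Set up α₁e₁ + α₂e₂ = 0 and solve the homogeneous system.
A generator of the null space is (1, 3).

e₁ + 3e₂ = 0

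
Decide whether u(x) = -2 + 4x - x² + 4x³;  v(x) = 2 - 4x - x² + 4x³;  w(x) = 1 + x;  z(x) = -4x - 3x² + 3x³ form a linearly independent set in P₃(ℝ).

Write each element as a coordinate vector in ℝ⁴ using {1, x, …, x³}.
Place the vectors as rows of a 4×4 matrix and reduce to echelon form.
The reduction yields 4 nonzero rows, so the rank is 4.
Since rank = 4 (the number of vectors), the set is linearly independent.

linearly independent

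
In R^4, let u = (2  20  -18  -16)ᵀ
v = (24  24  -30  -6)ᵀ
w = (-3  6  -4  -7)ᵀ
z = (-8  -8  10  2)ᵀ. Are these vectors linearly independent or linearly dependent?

The matrix [u|v|w|z] has determinant 0.
A zero determinant means the columns are linearly dependent.

linearly dependent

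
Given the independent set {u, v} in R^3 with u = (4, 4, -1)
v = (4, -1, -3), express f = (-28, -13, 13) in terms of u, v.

Set up the augmented matrix [u | v | f] and row-reduce.
Row-reducing the augmented matrix gives the unique coefficients (c₁, c₂) = (-4, -3).

f = -4u - 3v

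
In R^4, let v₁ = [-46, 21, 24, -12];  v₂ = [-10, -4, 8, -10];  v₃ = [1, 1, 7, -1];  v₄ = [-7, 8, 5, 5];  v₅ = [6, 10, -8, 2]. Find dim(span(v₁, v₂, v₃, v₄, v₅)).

Apply Gaussian elimination to the matrix whose rows are v₁, v₂, v₃, v₄, v₅.
Reduction leaves 4 leading entries, giving rank 4.
(With 5 elements in a 4-dimensional space the rank is at most 4.)

4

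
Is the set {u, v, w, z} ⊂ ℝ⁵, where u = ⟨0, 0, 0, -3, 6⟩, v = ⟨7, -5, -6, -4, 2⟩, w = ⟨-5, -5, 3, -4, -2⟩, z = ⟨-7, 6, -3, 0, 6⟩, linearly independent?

Place the vectors as rows of a 4×5 matrix and reduce to echelon form.
The reduction yields 4 nonzero rows, so the rank is 4.
Since rank = 4 (the number of vectors), the set is linearly independent.

linearly independent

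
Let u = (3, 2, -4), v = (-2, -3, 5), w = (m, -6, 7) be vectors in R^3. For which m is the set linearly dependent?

m = 7/2

The set is linearly dependent precisely when det[u; v; w] = 0.
Expanding, det = 7 - 2*m.
This vanishes exactly when m = 7/2.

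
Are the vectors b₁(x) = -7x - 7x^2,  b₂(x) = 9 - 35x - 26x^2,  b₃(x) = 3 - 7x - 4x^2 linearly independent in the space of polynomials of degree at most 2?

linearly dependent

Take coordinates with respect to the standard basis {1, x, x^2}.
Place the vectors as rows of a 3×3 matrix and reduce to echelon form.
The reduction yields 2 nonzero rows, so the rank is 2.
Since rank 2 < 3, the set is linearly dependent.
Indeed 2b₁ - b₂ + 3b₃ = 0.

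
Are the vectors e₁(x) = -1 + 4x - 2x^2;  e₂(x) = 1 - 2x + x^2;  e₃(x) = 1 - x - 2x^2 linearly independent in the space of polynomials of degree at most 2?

linearly independent

Write each element as a coordinate vector in ℝ³ using {1, x, x^2}.
Form the 3×3 matrix with these as columns; its determinant is 5.
A nonzero determinant means the columns are linearly independent.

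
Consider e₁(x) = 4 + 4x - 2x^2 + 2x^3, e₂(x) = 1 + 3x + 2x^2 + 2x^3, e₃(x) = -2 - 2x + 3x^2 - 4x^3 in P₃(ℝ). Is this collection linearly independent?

linearly independent

Write each element as a coordinate vector in ℝ⁴ using {1, x, …, x^3}.
Place the vectors as rows of a 3×4 matrix and reduce to echelon form.
The reduction yields 3 nonzero rows, so the rank is 3.
Since rank = 3 (the number of vectors), the set is linearly independent.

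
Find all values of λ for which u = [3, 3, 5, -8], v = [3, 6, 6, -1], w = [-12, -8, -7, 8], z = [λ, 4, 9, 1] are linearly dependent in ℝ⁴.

λ = -57/5

The vectors are dependent exactly when the determinant of the matrix with rows u, v, w, z vanishes.
Cofactor expansion gives det = 125*λ + 1425.
Solving 125*λ + 1425 = 0 yields λ = -57/5.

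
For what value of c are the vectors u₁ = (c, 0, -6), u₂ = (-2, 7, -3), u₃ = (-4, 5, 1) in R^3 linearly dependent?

The vectors are dependent exactly when the determinant of the matrix with rows u₁, u₂, u₃ vanishes.
Cofactor expansion gives det = 22*c - 108.
Setting this to zero gives c = 54/11.

c = 54/11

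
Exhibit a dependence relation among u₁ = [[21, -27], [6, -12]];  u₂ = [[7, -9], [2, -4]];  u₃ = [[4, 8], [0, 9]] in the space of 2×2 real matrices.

Write each element as a vector in ℝ⁴ using {E₁₁, E₁₂, E₂₁, E₂₂}.
Row-reduce the matrix with u₁, u₂, u₃ as columns; the null space gives the coefficients.
The free variable yields coefficients (1, -3, 0) (any nonzero multiple also works).

u₁ - 3u₂ = 0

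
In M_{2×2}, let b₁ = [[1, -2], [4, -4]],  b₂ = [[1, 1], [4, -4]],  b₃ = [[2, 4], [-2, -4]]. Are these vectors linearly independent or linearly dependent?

linearly independent

Write each element as a coordinate vector in ℝ⁴ using {E₁₁, E₁₂, E₂₁, E₂₂}.
Row-reduce the matrix whose columns are b₁, b₂, b₃.
The reduction yields 3 nonzero rows, so the rank is 3.
Since rank = 3 (the number of vectors), the set is linearly independent.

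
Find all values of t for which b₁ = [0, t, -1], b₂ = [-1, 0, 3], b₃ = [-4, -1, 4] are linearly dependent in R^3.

The vectors are dependent exactly when the determinant of the matrix with rows b₁, b₂, b₃ vanishes.
Expanding, det = -8*t - 1.
Solving -8*t - 1 = 0 yields t = -1/8.

t = -1/8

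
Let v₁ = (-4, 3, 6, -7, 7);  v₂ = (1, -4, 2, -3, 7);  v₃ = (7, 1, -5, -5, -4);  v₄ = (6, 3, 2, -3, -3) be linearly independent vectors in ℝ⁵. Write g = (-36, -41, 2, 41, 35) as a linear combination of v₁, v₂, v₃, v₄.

g = -3v₁ + 4v₂ - 4v₃ - 4v₄

Since v₁, v₂, v₃, v₄ are independent, the coefficients expressing g are uniquely determined by a linear system.
Back-substitution yields (a₁, …, a₄) = (-3, 4, -4, -4).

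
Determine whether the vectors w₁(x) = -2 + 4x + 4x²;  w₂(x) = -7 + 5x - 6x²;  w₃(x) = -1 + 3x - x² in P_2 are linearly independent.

Take coordinates with respect to the standard basis {1, x, x²}.
Place the vectors as rows of a 3×3 matrix and reduce to echelon form.
The reduction yields 3 nonzero rows, so the rank is 3.
Since rank = 3 (the number of vectors), the set is linearly independent.

linearly independent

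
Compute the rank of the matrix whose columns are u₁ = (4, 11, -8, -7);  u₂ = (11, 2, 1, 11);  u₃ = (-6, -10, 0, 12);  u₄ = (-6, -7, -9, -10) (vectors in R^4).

4

Put the 4×4 matrix [u₁|u₂|u₃|u₄] into echelon form.
Exactly 4 pivots survive; hence the rank is 4.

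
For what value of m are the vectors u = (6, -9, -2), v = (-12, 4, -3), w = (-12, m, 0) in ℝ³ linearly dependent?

m = 10

Place the vectors as rows of a 3×3 matrix; dependence ⇔ determinant zero.
The determinant works out to 42*m - 420.
Solving 42*m - 420 = 0 yields m = 10.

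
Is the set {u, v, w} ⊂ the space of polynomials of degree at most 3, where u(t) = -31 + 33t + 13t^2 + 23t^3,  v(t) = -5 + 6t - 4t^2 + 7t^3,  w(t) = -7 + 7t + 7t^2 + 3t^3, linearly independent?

Take coordinates with respect to the standard basis {1, t, …, t^3}.
Row-reduce the matrix whose columns are u, v, w.
The reduction yields 2 nonzero rows, so the rank is 2.
Since rank 2 < 3, the set is linearly dependent.
Indeed u - 2v - 3w = 0.

linearly dependent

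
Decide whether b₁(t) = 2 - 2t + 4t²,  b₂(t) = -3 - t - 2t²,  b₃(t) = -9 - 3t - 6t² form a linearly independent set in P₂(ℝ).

linearly dependent

Write each element as a coordinate vector in ℝ³ using {1, t, t²}.
One vector is a scalar multiple of another, so the set is dependent.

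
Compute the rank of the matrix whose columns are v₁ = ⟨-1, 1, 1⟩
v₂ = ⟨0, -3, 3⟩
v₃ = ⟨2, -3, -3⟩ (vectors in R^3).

3

Apply Gaussian elimination to the matrix whose rows are v₁, v₂, v₃.
There are 3 pivot columns, so rank = 3.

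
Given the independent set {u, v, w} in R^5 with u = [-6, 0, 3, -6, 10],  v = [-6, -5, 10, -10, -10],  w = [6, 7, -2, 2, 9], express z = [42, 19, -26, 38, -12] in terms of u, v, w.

z = -4u - v + 2w

Solve the system with u, v, w as columns and z as the right-hand side.
The system has the unique solution (α₁, α₂, α₃) = (-4, -1, 2).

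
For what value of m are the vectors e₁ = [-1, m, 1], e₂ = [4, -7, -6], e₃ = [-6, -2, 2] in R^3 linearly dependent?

Dependence holds iff the 3×3 matrix [e₁ e₂ e₃] is singular.
The determinant works out to 28*m - 24.
Setting this to zero gives m = 6/7.

m = 6/7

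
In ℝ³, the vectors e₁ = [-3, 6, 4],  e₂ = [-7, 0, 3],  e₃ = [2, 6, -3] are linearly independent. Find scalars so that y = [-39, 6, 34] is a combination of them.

Solve the system with e₁, e₂, e₃ as columns and y as the right-hand side.
Back-substitution yields (a₁, a₂, a₃) = (4, 3, -3).

y = 4e₁ + 3e₂ - 3e₃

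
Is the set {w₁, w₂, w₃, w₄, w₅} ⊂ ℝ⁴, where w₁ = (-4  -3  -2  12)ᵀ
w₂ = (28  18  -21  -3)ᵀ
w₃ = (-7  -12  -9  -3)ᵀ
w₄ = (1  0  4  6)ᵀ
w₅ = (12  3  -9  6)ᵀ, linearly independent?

There are 5 vectors in a 4-dimensional space, so they cannot be linearly independent.

linearly dependent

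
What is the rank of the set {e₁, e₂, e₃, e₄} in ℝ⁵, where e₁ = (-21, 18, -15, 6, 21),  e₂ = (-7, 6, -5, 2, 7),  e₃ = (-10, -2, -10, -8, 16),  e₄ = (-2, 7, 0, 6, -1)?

rank 2

Form the matrix with e₁, e₂, e₃, e₄ as columns and reduce.
There are 2 pivot columns, so rank = 2.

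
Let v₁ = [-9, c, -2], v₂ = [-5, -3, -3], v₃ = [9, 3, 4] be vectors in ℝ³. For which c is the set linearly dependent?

c = 3/7

Place the vectors as rows of a 3×3 matrix; dependence ⇔ determinant zero.
Expanding, det = 3 - 7*c.
Solving 3 - 7*c = 0 yields c = 3/7.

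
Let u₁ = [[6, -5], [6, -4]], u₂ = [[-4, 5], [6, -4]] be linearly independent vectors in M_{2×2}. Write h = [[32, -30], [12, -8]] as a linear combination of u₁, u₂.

h = 4u₁ - 2u₂

Take coordinate vectors relative to {E₁₁, E₁₂, E₂₁, E₂₂}.
Since u₁, u₂ are independent, the coefficients expressing h are uniquely determined by a linear system.
Row-reducing the augmented matrix gives the unique coefficients (α₁, α₂) = (4, -2).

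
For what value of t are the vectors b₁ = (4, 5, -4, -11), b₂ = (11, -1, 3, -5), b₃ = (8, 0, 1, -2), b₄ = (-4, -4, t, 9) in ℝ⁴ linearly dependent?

The vectors are dependent exactly when the determinant of the matrix with rows b₁, b₂, b₃, b₄ vanishes.
The determinant works out to 170*t - 527.
This vanishes exactly when t = 31/10.

t = 31/10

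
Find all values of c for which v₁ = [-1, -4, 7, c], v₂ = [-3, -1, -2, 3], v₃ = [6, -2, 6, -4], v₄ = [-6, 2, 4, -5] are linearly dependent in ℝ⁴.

Dependence holds iff the 4×4 matrix [v₁ v₂ v₃ v₄] is singular.
The determinant works out to -120*c - 290.
This vanishes exactly when c = -29/12.

c = -29/12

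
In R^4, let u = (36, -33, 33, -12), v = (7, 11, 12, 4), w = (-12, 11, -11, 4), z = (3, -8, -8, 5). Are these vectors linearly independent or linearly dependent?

linearly dependent

One vector is a scalar multiple of another, so the set is dependent.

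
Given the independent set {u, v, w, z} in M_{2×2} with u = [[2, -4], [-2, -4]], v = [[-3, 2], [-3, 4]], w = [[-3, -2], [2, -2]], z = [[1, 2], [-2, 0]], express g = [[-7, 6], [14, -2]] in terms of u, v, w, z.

Identify each element with its coordinate vector in ℝ⁴ via {E₁₁, E₁₂, E₂₁, E₂₂}.
Since u, v, w, z are independent, the coefficients expressing g are uniquely determined by a linear system.
The system has the unique solution (a₁, …, a₄) = (-3, -2, 3, 2).

g = -3u - 2v + 3w + 2z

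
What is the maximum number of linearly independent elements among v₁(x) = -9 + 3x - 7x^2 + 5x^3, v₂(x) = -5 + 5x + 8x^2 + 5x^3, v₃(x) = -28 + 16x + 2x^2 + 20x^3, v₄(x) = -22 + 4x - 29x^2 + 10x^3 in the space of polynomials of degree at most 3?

Pass to coordinate vectors with respect to the basis {1, x, …, x^3}.
Put the 4×4 matrix [v₁|v₂|v₃|v₄] into echelon form.
Exactly 2 pivots survive; hence the rank is 2.

2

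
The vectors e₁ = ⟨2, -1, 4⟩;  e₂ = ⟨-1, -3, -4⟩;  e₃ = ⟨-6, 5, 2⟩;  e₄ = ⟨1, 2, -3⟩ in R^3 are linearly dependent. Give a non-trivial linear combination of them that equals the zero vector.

3e₁ + 2e₂ + e₃ + 2e₄ = 0

Row-reduce the matrix with e₁, e₂, e₃, e₄ as columns; the null space gives the coefficients.
The free variable yields coefficients (3, 2, 1, 2) (any nonzero multiple also works).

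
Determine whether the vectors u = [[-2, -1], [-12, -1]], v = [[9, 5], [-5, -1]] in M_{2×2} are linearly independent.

Take coordinates with respect to the standard basis {E₁₁, E₁₂, E₂₁, E₂₂}.
Row-reduce the matrix whose columns are u, v.
The reduction yields 2 nonzero rows, so the rank is 2.
Since rank = 2 (the number of vectors), the set is linearly independent.

linearly independent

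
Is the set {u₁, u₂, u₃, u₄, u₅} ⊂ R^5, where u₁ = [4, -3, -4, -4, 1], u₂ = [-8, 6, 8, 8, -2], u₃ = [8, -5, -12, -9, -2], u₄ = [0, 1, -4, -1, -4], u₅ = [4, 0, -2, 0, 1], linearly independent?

linearly dependent

One vector is a scalar multiple of another, so the set is dependent.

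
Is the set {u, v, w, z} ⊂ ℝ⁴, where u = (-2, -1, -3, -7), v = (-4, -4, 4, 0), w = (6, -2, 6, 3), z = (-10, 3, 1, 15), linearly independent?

linearly dependent

Row-reduce the matrix whose columns are u, v, w, z.
The reduction yields 3 nonzero rows, so the rank is 3.
Since rank 3 < 4, the set is linearly dependent.
Indeed 3u - v + 2w + z = 0.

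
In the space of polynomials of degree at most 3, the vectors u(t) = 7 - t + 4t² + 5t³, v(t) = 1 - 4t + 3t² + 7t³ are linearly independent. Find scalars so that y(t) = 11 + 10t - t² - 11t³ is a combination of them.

Work in coordinates with respect to the standard basis {1, t, …, t³}.
Set up the augmented matrix [u | v | y] and row-reduce.
The system has the unique solution (a₁, a₂) = (2, -3).

y = 2u - 3v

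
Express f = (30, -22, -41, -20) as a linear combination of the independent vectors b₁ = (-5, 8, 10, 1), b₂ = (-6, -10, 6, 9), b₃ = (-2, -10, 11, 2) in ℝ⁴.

Set up the augmented matrix [b₁ | b₂ | b₃ | f] and row-reduce.
The system has the unique solution (α₁, α₂, α₃) = (-4, -2, 1).

f = -4b₁ - 2b₂ + b₃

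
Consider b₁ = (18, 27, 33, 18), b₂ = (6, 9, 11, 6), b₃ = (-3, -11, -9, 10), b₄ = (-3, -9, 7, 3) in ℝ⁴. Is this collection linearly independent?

One vector is a scalar multiple of another, so the set is dependent.

linearly dependent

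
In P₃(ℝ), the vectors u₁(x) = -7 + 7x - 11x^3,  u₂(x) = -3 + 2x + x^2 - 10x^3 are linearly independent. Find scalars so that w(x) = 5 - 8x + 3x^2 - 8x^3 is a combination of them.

w = -2u₁ + 3u₂

Work in coordinates with respect to the standard basis {1, x, …, x^3}.
Set up the augmented matrix [u₁ | u₂ | w] and row-reduce.
Back-substitution yields (a₁, a₂) = (-2, 3).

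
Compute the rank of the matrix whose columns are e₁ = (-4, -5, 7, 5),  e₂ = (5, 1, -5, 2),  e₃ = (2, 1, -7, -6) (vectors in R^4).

Form the matrix with e₁, e₂, e₃ as columns and reduce.
Exactly 3 pivots survive; hence the rank is 3.

rank 3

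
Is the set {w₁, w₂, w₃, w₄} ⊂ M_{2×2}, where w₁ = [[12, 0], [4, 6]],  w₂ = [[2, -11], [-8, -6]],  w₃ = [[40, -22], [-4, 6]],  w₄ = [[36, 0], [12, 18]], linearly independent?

Take coordinates with respect to the standard basis {E₁₁, E₁₂, E₂₁, E₂₂}.
The matrix [w₁|w₂|w₃|w₄] has determinant 0.
A zero determinant means the columns are linearly dependent.

linearly dependent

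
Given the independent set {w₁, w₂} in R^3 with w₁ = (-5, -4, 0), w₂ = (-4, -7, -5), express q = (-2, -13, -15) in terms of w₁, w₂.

q = -2w₁ + 3w₂

Set up the augmented matrix [w₁ | w₂ | q] and row-reduce.
Row-reducing the augmented matrix gives the unique coefficients (α₁, α₂) = (-2, 3).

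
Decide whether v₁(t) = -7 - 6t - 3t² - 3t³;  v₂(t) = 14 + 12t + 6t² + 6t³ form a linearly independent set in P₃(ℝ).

linearly dependent

Take coordinates with respect to the standard basis {1, t, …, t³}.
One vector is a scalar multiple of another, so the set is dependent.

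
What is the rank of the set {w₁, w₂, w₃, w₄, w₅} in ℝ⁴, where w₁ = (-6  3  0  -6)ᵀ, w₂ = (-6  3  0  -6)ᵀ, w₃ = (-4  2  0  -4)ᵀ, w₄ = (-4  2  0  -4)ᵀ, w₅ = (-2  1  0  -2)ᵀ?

rank 1

Put the 4×5 matrix [w₁|w₂|w₃|w₄|w₅] into echelon form.
There is 1 pivot column, so rank = 1.
(With 5 elements in a 4-dimensional space the rank is at most 4.)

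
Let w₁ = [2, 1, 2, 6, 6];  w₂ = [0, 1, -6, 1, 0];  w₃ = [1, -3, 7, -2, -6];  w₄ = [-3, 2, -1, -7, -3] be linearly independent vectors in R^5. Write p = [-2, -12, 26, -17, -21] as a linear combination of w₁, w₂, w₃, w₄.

p = -3w₁ - 4w₂ + w₃ - w₄

Write p = α₁w₁ + … + α₄w₄ and equate components.
Row-reducing the augmented matrix gives the unique coefficients (α₁, …, α₄) = (-3, -4, 1, -1).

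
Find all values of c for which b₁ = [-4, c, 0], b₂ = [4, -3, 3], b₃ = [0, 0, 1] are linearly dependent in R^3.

The set is linearly dependent precisely when det[b₁; b₂; b₃] = 0.
The determinant works out to 12 - 4*c.
Setting this to zero gives c = 3.

c = 3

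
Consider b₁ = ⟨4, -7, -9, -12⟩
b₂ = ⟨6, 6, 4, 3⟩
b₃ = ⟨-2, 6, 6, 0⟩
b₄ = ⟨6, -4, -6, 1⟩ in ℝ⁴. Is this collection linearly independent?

linearly independent

Form the 4×4 matrix with these as columns; its determinant is -448.
A nonzero determinant means the columns are linearly independent.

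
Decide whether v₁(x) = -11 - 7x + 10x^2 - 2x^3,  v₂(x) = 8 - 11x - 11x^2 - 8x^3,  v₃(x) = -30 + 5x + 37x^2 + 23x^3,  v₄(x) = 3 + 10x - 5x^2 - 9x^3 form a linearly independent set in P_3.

Take coordinates with respect to the standard basis {1, x, …, x^3}.
The matrix [v₁|v₂|v₃|v₄] has determinant 0.
A zero determinant means the columns are linearly dependent.
Indeed v₁ - 2v₂ - v₃ - v₄ = 0.

linearly dependent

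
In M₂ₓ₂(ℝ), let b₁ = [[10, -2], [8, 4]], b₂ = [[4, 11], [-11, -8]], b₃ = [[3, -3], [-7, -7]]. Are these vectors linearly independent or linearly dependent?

Write each element as a coordinate vector in ℝ⁴ using {E₁₁, E₁₂, E₂₁, E₂₂}.
Place the vectors as rows of a 3×4 matrix and reduce to echelon form.
The reduction yields 3 nonzero rows, so the rank is 3.
Since rank = 3 (the number of vectors), the set is linearly independent.

linearly independent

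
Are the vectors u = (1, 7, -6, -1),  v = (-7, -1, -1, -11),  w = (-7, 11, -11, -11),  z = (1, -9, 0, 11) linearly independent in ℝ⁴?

Form the 4×4 matrix with these as columns; its determinant is 2016.
A nonzero determinant means the columns are linearly independent.

linearly independent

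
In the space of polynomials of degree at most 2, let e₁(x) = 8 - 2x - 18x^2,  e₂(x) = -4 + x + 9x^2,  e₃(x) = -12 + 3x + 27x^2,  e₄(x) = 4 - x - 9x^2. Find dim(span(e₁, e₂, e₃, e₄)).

Use coordinates relative to {1, x, x^2}.
Put the 3×4 matrix [e₁|e₂|e₃|e₄] into echelon form.
Exactly 1 pivot survives; hence the rank is 1.
(With 4 elements in a 3-dimensional space the rank is at most 3.)

dim = 1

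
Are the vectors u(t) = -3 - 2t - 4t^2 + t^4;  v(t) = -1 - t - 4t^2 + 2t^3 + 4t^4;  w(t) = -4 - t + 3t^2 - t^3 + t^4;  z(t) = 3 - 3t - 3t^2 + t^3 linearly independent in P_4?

Take coordinates with respect to the standard basis {1, t, …, t^4}.
Place the vectors as rows of a 4×5 matrix and reduce to echelon form.
The reduction yields 4 nonzero rows, so the rank is 4.
Since rank = 4 (the number of vectors), the set is linearly independent.

linearly independent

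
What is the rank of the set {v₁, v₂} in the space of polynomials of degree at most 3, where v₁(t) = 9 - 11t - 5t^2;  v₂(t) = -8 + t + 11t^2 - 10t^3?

Represent each element by its coordinate vector in ℝ⁴.
Row-reduce the 2×4 matrix with these as rows.
Reduction leaves 2 leading entries, giving rank 2.

2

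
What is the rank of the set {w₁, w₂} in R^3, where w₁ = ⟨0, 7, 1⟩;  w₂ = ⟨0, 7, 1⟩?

Apply Gaussian elimination to the matrix whose rows are w₁, w₂.
Exactly 1 pivot survives; hence the rank is 1.

rank 1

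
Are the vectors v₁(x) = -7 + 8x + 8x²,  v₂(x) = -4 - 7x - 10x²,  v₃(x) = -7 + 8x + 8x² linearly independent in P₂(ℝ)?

Write each element as a coordinate vector in ℝ³ using {1, x, x²}.
Two of the vectors are equal, giving an immediate dependence.

linearly dependent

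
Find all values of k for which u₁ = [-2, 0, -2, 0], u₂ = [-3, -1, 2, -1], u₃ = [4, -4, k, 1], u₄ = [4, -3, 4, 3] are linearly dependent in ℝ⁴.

k = 23/2

Place the vectors as rows of a 4×4 matrix; dependence ⇔ determinant zero.
Cofactor expansion gives det = 12*k - 138.
Solving 12*k - 138 = 0 yields k = 23/2.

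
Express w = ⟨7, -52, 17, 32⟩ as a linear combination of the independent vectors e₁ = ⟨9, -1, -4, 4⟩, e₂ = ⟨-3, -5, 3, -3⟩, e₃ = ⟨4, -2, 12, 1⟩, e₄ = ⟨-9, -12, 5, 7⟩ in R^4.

Solve the system with e₁, e₂, e₃, e₄ as columns and w as the right-hand side.
The system has the unique solution (c₁, …, c₄) = (4, 2, 1, 3).

w = 4e₁ + 2e₂ + e₃ + 3e₄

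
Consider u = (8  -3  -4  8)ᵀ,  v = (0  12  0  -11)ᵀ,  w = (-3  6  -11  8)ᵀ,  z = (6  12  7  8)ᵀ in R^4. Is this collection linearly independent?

linearly independent

Row-reduce the matrix whose columns are u, v, w, z.
The reduction yields 4 nonzero rows, so the rank is 4.
Since rank = 4 (the number of vectors), the set is linearly independent.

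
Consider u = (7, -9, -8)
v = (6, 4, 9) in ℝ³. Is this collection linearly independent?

Place the vectors as rows of a 2×3 matrix and reduce to echelon form.
The reduction yields 2 nonzero rows, so the rank is 2.
Since rank = 2 (the number of vectors), the set is linearly independent.

linearly independent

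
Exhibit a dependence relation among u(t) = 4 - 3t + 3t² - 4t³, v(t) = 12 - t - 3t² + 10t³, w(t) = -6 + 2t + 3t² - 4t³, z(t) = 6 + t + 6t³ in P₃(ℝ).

v + w - z = 0

Write each element as a vector in ℝ⁴ using {1, t, …, t³}.
Set up α₁u + … + α₄z = 0 and solve the homogeneous system.
One solution (up to scaling) is (0, 1, 1, -1).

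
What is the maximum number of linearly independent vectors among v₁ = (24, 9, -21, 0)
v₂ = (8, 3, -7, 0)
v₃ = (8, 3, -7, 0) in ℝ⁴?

Form the matrix with v₁, v₂, v₃ as columns and reduce.
There is 1 pivot column, so rank = 1.

1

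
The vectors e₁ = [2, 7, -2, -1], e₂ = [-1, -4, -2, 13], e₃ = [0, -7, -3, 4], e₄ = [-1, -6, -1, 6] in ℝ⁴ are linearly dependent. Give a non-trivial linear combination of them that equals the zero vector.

Write the vectors as columns of a matrix and find a nonzero vector in its null space.
A generator of the null space is (1, -1, -1, 3).

e₁ - e₂ - e₃ + 3e₄ = 0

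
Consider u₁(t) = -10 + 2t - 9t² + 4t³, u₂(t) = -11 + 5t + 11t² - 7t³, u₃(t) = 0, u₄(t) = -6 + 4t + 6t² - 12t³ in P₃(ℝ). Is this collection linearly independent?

linearly dependent

Write each element as a coordinate vector in ℝ⁴ using {1, t, …, t³}.
One of the vectors is the zero vector, so the set is linearly dependent.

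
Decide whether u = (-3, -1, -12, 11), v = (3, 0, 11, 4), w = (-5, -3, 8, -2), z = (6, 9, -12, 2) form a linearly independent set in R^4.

linearly independent

Form the 4×4 matrix with these as columns; its determinant is 6149.
A nonzero determinant means the columns are linearly independent.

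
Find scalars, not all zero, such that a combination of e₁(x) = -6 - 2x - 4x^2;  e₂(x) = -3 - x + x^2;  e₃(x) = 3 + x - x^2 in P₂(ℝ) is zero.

e₂ + e₃ = 0

Write each element as a vector in ℝ³ using {1, x, x^2}.
Solve the homogeneous system with e₁, e₂, e₃ as columns by row-reducing the coefficient matrix.
The free variable yields coefficients (0, 1, 1) (any nonzero multiple also works).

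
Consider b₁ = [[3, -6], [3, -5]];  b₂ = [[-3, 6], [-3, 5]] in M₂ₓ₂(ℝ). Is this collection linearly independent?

linearly dependent

Write each element as a coordinate vector in ℝ⁴ using {E₁₁, E₁₂, E₂₁, E₂₂}.
Place the vectors as rows of a 2×4 matrix and reduce to echelon form.
The reduction yields 1 nonzero row, so the rank is 1.
Since rank 1 < 2, the set is linearly dependent.
Indeed b₁ + b₂ = 0.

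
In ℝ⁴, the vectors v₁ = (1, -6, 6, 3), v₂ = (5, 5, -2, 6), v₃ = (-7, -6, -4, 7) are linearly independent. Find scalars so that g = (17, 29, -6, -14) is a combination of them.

g = -2v₁ + v₂ - 2v₃

Solve the system with v₁, v₂, v₃ as columns and g as the right-hand side.
The system has the unique solution (α₁, α₂, α₃) = (-2, 1, -2).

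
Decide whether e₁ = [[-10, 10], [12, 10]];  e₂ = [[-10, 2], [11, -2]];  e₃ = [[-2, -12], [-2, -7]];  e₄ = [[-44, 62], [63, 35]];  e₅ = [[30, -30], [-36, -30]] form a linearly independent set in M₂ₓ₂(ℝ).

linearly dependent

Take coordinates with respect to the standard basis {E₁₁, E₁₂, E₂₁, E₂₂}.
There are 5 vectors in a 4-dimensional space, so they cannot be linearly independent.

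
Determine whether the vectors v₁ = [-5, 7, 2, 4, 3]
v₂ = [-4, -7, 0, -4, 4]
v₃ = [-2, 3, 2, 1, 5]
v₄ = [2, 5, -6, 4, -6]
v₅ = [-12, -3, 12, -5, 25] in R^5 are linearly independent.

The matrix [v₁|v₂|v₃|v₄|v₅] has determinant 0.
A zero determinant means the columns are linearly dependent.
Indeed v₂ + 3v₃ - v₄ - v₅ = 0.

linearly dependent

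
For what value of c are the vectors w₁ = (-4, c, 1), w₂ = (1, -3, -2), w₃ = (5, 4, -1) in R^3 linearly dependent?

c = -25/9

Dependence holds iff the 3×3 matrix [w₁ w₂ w₃] is singular.
The determinant works out to -9*c - 25.
Setting this to zero gives c = -25/9.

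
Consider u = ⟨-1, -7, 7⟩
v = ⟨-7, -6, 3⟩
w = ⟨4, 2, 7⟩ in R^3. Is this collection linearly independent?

Row-reduce the matrix whose columns are u, v, w.
The reduction yields 3 nonzero rows, so the rank is 3.
Since rank = 3 (the number of vectors), the set is linearly independent.

linearly independent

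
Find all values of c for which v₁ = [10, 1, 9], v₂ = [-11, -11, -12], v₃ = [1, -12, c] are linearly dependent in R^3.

c = -5/3

Place the vectors as rows of a 3×3 matrix; dependence ⇔ determinant zero.
Cofactor expansion gives det = -99*c - 165.
This vanishes exactly when c = -5/3.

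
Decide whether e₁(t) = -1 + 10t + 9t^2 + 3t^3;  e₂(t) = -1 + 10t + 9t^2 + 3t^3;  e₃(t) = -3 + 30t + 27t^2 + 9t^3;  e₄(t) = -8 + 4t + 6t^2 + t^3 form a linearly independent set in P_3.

linearly dependent

Write each element as a coordinate vector in ℝ⁴ using {1, t, …, t^3}.
Place the vectors as rows of a 4×4 matrix and reduce to echelon form.
The reduction yields 2 nonzero rows, so the rank is 2.
Since rank 2 < 4, the set is linearly dependent.
Indeed e₁ - e₂ = 0.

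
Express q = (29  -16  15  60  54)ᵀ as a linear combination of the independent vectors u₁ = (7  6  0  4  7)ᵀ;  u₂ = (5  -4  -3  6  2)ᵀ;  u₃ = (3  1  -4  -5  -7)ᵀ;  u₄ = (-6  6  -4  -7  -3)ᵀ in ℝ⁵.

Solve the system with u₁, u₂, u₃, u₄ as columns and q as the right-hand side.
The system has the unique solution (α₁, …, α₄) = (2, 3, -4, -2).

q = 2u₁ + 3u₂ - 4u₃ - 2u₄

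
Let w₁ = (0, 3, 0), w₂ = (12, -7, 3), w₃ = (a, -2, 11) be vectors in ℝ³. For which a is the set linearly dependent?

The vectors are dependent exactly when the determinant of the matrix with rows w₁, w₂, w₃ vanishes.
The determinant works out to 9*a - 396.
Solving 9*a - 396 = 0 yields a = 44.

a = 44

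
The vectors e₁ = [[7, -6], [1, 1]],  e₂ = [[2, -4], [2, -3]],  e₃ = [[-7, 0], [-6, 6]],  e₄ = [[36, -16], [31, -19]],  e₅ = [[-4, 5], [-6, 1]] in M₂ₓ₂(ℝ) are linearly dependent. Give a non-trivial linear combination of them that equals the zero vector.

Pass to coordinate vectors relative to the basis {E₁₁, E₁₂, E₂₁, E₂₂}.
Solve the homogeneous system with e₁, e₂, e₃, e₄, e₅ as columns by row-reducing the coefficient matrix.
One solution (up to scaling) is (1, 0, -3, -1, -2).

e₁ - 3e₃ - e₄ - 2e₅ = 0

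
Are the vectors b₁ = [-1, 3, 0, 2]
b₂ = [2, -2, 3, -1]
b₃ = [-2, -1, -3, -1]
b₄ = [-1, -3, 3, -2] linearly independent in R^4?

linearly independent

The matrix [b₁|b₂|b₃|b₄] has determinant 3.
A nonzero determinant means the columns are linearly independent.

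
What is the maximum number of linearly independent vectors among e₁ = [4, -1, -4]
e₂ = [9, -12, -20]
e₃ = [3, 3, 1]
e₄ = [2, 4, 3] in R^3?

Row-reduce the 4×3 matrix with these as rows.
There are 3 pivot columns, so rank = 3.
(With 4 elements in a 3-dimensional space the rank is at most 3.)

3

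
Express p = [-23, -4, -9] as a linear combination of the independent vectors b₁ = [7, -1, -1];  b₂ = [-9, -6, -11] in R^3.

p = -2b₁ + b₂

Set up the augmented matrix [b₁ | b₂ | p] and row-reduce.
Back-substitution yields (c₁, c₂) = (-2, 1).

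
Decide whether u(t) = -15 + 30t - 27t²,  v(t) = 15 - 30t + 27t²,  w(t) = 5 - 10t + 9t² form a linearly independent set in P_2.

Take coordinates with respect to the standard basis {1, t, t²}.
The matrix [u|v|w] has determinant 0.
A zero determinant means the columns are linearly dependent.

linearly dependent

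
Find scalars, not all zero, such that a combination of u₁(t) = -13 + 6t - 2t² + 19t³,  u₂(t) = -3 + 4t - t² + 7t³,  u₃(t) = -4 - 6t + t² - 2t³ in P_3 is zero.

u₁ - 3u₂ - u₃ = 0

Pass to coordinate vectors relative to the basis {1, t, …, t³}.
Solve the homogeneous system with u₁, u₂, u₃ as columns by row-reducing the coefficient matrix.
The free variable yields coefficients (1, -3, -1) (any nonzero multiple also works).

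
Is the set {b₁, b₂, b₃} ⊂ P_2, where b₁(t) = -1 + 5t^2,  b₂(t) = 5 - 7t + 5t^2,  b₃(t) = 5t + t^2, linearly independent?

linearly independent

Take coordinates with respect to the standard basis {1, t, t^2}.
Form the 3×3 matrix with these as columns; its determinant is 157.
A nonzero determinant means the columns are linearly independent.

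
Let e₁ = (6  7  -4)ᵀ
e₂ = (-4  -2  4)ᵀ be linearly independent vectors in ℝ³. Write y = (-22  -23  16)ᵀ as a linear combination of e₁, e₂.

y = -3e₁ + e₂

Write y = c₁e₁ + c₂e₂ and equate components.
The system has the unique solution (c₁, c₂) = (-3, 1).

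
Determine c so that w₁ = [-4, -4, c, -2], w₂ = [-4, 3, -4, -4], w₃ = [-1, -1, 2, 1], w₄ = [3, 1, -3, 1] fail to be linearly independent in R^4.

Place the vectors as rows of a 4×4 matrix; dependence ⇔ determinant zero.
Cofactor expansion gives det = 12*c - 114.
This vanishes exactly when c = 19/2.

c = 19/2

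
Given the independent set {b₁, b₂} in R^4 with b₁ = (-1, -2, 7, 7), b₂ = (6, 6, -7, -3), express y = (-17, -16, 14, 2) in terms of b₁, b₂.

y = -b₁ - 3b₂

Solve the system with b₁, b₂ as columns and y as the right-hand side.
Row-reducing the augmented matrix gives the unique coefficients (c₁, c₂) = (-1, -3).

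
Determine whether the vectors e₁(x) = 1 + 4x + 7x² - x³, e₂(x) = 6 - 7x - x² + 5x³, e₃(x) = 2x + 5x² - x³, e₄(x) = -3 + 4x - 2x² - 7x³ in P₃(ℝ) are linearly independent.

Write each element as a coordinate vector in ℝ⁴ using {1, x, …, x³}.
Place the vectors as rows of a 4×4 matrix and reduce to echelon form.
The reduction yields 4 nonzero rows, so the rank is 4.
Since rank = 4 (the number of vectors), the set is linearly independent.

linearly independent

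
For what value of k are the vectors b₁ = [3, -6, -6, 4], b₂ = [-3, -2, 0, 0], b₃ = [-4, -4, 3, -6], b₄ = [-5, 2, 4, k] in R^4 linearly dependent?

k = -8/3

The vectors are dependent exactly when the determinant of the matrix with rows b₁, b₂, b₃, b₄ vanishes.
Expanding, det = -96*k - 256.
Setting this to zero gives k = -8/3.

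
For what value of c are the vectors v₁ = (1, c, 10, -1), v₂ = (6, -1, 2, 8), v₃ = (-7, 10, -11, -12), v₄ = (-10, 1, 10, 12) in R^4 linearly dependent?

c = -53/4

Dependence holds iff the 4×4 matrix [v₁ v₂ v₃ v₄] is singular.
The determinant works out to 1104*c + 14628.
Setting this to zero gives c = -53/4.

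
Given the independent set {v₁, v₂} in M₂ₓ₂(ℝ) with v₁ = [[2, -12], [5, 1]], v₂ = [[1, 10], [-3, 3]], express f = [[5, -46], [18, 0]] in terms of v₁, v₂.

Identify each element with its coordinate vector in ℝ⁴ via {E₁₁, E₁₂, E₂₁, E₂₂}.
Solve the system with v₁, v₂ as columns and f as the right-hand side.
The system has the unique solution (a₁, a₂) = (3, -1).

f = 3v₁ - v₂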